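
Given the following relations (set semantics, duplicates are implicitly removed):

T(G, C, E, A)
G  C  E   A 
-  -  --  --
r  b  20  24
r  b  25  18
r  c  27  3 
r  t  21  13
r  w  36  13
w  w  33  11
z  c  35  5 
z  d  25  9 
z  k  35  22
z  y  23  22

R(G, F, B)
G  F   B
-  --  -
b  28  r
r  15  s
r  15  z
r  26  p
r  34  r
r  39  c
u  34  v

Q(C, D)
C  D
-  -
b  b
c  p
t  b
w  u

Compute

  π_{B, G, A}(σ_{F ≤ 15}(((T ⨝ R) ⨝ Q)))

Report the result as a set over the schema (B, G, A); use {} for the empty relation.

Joining T and R on G yields {(r, b, 20, 24, 15, s), (r, b, 20, 24, 15, z), (r, b, 20, 24, 26, p), (r, b, 20, 24, 34, r), (r, b, 20, 24, 39, c), (r, b, 25, 18, 15, s), (r, b, 25, 18, 15, z), (r, b, 25, 18, 26, p), (r, b, 25, 18, 34, r), (r, b, 25, 18, 39, c), (r, c, 27, 3, 15, s), (r, c, 27, 3, 15, z), (r, c, 27, 3, 26, p), (r, c, 27, 3, 34, r), (r, c, 27, 3, 39, c), (r, t, 21, 13, 15, s), (r, t, 21, 13, 15, z), (r, t, 21, 13, 26, p), (r, t, 21, 13, 34, r), (r, t, 21, 13, 39, c), (r, w, 36, 13, 15, s), (r, w, 36, 13, 15, z), (r, w, 36, 13, 26, p), (r, w, 36, 13, 34, r), (r, w, 36, 13, 39, c)}.
Joining (T ⨝ R) and Q on C yields {(r, b, 20, 24, 15, s, b), (r, b, 20, 24, 15, z, b), (r, b, 20, 24, 26, p, b), (r, b, 20, 24, 34, r, b), (r, b, 20, 24, 39, c, b), (r, b, 25, 18, 15, s, b), (r, b, 25, 18, 15, z, b), (r, b, 25, 18, 26, p, b), (r, b, 25, 18, 34, r, b), (r, b, 25, 18, 39, c, b), (r, c, 27, 3, 15, s, p), (r, c, 27, 3, 15, z, p), (r, c, 27, 3, 26, p, p), (r, c, 27, 3, 34, r, p), (r, c, 27, 3, 39, c, p), (r, t, 21, 13, 15, s, b), (r, t, 21, 13, 15, z, b), (r, t, 21, 13, 26, p, b), (r, t, 21, 13, 34, r, b), (r, t, 21, 13, 39, c, b), (r, w, 36, 13, 15, s, u), (r, w, 36, 13, 15, z, u), (r, w, 36, 13, 26, p, u), (r, w, 36, 13, 34, r, u), (r, w, 36, 13, 39, c, u)}.
Selection F ≤ 15: {(r, b, 20, 24, 15, s, b), (r, b, 20, 24, 15, z, b), (r, b, 25, 18, 15, s, b), (r, b, 25, 18, 15, z, b), (r, c, 27, 3, 15, s, p), (r, c, 27, 3, 15, z, p), (r, t, 21, 13, 15, s, b), (r, t, 21, 13, 15, z, b), (r, w, 36, 13, 15, s, u), (r, w, 36, 13, 15, z, u)}
Projecting to B, G, A (2 duplicate(s) eliminated): {(s, r, 13), (s, r, 18), (s, r, 24), (s, r, 3), (z, r, 13), (z, r, 18), (z, r, 24), (z, r, 3)}

{(s, r, 13), (s, r, 18), (s, r, 24), (s, r, 3), (z, r, 13), (z, r, 18), (z, r, 24), (z, r, 3)}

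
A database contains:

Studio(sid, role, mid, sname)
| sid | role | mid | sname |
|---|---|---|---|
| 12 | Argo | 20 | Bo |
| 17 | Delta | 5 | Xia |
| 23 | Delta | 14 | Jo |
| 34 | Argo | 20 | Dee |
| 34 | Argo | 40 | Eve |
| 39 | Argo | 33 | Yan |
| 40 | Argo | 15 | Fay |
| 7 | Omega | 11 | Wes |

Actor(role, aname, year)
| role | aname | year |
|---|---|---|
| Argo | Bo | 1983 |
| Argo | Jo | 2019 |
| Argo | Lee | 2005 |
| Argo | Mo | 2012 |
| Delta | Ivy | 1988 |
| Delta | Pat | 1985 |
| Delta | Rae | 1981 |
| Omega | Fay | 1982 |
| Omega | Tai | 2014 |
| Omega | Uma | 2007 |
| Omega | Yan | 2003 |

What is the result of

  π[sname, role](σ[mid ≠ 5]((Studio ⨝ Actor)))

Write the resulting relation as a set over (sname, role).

{(Bo, Argo), (Dee, Argo), (Eve, Argo), (Fay, Argo), (Jo, Delta), (Wes, Omega), (Yan, Argo)}

Natural join on role: {(12, Argo, 20, Bo, Bo, 1983), (12, Argo, 20, Bo, Jo, 2019), (12, Argo, 20, Bo, Lee, 2005), (12, Argo, 20, Bo, Mo, 2012), (17, Delta, 5, Xia, Ivy, 1988), (17, Delta, 5, Xia, Pat, 1985), (17, Delta, 5, Xia, Rae, 1981), (23, Delta, 14, Jo, Ivy, 1988), (23, Delta, 14, Jo, Pat, 1985), (23, Delta, 14, Jo, Rae, 1981), (34, Argo, 20, Dee, Bo, 1983), (34, Argo, 20, Dee, Jo, 2019), (34, Argo, 20, Dee, Lee, 2005), (34, Argo, 20, Dee, Mo, 2012), (34, Argo, 40, Eve, Bo, 1983), (34, Argo, 40, Eve, Jo, 2019), (34, Argo, 40, Eve, Lee, 2005), (34, Argo, 40, Eve, Mo, 2012), (39, Argo, 33, Yan, Bo, 1983), (39, Argo, 33, Yan, Jo, 2019), (39, Argo, 33, Yan, Lee, 2005), (39, Argo, 33, Yan, Mo, 2012), (40, Argo, 15, Fay, Bo, 1983), (40, Argo, 15, Fay, Jo, 2019), (40, Argo, 15, Fay, Lee, 2005), (40, Argo, 15, Fay, Mo, 2012), (7, Omega, 11, Wes, Fay, 1982), (7, Omega, 11, Wes, Tai, 2014), (7, Omega, 11, Wes, Uma, 2007), (7, Omega, 11, Wes, Yan, 2003)}
Selection mid ≠ 5: {(12, Argo, 20, Bo, Bo, 1983), (12, Argo, 20, Bo, Jo, 2019), (12, Argo, 20, Bo, Lee, 2005), (12, Argo, 20, Bo, Mo, 2012), (23, Delta, 14, Jo, Ivy, 1988), (23, Delta, 14, Jo, Pat, 1985), (23, Delta, 14, Jo, Rae, 1981), (34, Argo, 20, Dee, Bo, 1983), (34, Argo, 20, Dee, Jo, 2019), (34, Argo, 20, Dee, Lee, 2005), (34, Argo, 20, Dee, Mo, 2012), (34, Argo, 40, Eve, Bo, 1983), (34, Argo, 40, Eve, Jo, 2019), (34, Argo, 40, Eve, Lee, 2005), (34, Argo, 40, Eve, Mo, 2012), (39, Argo, 33, Yan, Bo, 1983), (39, Argo, 33, Yan, Jo, 2019), (39, Argo, 33, Yan, Lee, 2005), (39, Argo, 33, Yan, Mo, 2012), (40, Argo, 15, Fay, Bo, 1983), (40, Argo, 15, Fay, Jo, 2019), (40, Argo, 15, Fay, Lee, 2005), (40, Argo, 15, Fay, Mo, 2012), (7, Omega, 11, Wes, Fay, 1982), (7, Omega, 11, Wes, Tai, 2014), (7, Omega, 11, Wes, Uma, 2007), (7, Omega, 11, Wes, Yan, 2003)}
π[sname, role]: project onto (sname, role) (20 duplicate(s) eliminated) → {(Bo, Argo), (Dee, Argo), (Eve, Argo), (Fay, Argo), (Jo, Delta), (Wes, Omega), (Yan, Argo)}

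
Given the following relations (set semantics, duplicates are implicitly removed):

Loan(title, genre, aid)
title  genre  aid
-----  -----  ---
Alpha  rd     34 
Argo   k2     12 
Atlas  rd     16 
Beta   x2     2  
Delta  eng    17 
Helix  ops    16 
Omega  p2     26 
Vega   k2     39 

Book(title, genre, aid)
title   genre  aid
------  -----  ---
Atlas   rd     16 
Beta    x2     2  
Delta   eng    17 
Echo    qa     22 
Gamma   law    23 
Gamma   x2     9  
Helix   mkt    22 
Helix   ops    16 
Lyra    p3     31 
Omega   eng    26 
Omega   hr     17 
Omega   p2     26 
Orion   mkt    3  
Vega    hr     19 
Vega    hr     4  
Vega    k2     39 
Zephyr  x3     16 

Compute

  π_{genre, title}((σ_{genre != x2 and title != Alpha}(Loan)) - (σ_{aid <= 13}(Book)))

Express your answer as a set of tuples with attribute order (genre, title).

Selection genre != x2 and title != Alpha: {(Argo, k2, 12), (Atlas, rd, 16), (Delta, eng, 17), (Helix, ops, 16), (Omega, p2, 26), (Vega, k2, 39)}
Selection aid <= 13: {(Beta, x2, 2), (Gamma, x2, 9), (Orion, mkt, 3), (Vega, hr, 4)}
Difference: {(Argo, k2, 12), (Atlas, rd, 16), (Delta, eng, 17), (Helix, ops, 16), (Omega, p2, 26), (Vega, k2, 39)} with {(Beta, x2, 2), (Gamma, x2, 9), (Orion, mkt, 3), (Vega, hr, 4)} → {(Argo, k2, 12), (Atlas, rd, 16), (Delta, eng, 17), (Helix, ops, 16), (Omega, p2, 26), (Vega, k2, 39)}
π_{genre, title} gives {(eng, Delta), (k2, Argo), (k2, Vega), (ops, Helix), (p2, Omega), (rd, Atlas)}.

{(eng, Delta), (k2, Argo), (k2, Vega), (ops, Helix), (p2, Omega), (rd, Atlas)}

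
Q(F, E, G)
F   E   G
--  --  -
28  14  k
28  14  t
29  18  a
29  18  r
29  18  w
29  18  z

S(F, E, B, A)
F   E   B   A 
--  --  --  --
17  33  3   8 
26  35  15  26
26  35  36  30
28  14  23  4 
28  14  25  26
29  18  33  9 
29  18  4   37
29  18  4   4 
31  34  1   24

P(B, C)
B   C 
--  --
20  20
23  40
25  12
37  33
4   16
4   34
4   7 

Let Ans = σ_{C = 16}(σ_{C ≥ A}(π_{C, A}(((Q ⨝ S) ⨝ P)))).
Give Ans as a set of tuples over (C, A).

{(16, 4)}

Q ⋈ S (natural join on F, E): {(28, 14, k, 23, 4), (28, 14, k, 25, 26), (28, 14, t, 23, 4), (28, 14, t, 25, 26), (29, 18, a, 33, 9), (29, 18, a, 4, 37), (29, 18, a, 4, 4), (29, 18, r, 33, 9), (29, 18, r, 4, 37), (29, 18, r, 4, 4), (29, 18, w, 33, 9), (29, 18, w, 4, 37), (29, 18, w, 4, 4), (29, 18, z, 33, 9), (29, 18, z, 4, 37), (29, 18, z, 4, 4)}
(Q ⨝ S) ⋈ P (natural join on B): {(28, 14, k, 23, 4, 40), (28, 14, k, 25, 26, 12), (28, 14, t, 23, 4, 40), (28, 14, t, 25, 26, 12), (29, 18, a, 4, 37, 16), (29, 18, a, 4, 37, 34), (29, 18, a, 4, 37, 7), (29, 18, a, 4, 4, 16), (29, 18, a, 4, 4, 34), (29, 18, a, 4, 4, 7), (29, 18, r, 4, 37, 16), (29, 18, r, 4, 37, 34), (29, 18, r, 4, 37, 7), (29, 18, r, 4, 4, 16), (29, 18, r, 4, 4, 34), (29, 18, r, 4, 4, 7), (29, 18, w, 4, 37, 16), (29, 18, w, 4, 37, 34), (29, 18, w, 4, 37, 7), (29, 18, w, 4, 4, 16), (29, 18, w, 4, 4, 34), (29, 18, w, 4, 4, 7), (29, 18, z, 4, 37, 16), (29, 18, z, 4, 37, 34), (29, 18, z, 4, 37, 7), (29, 18, z, 4, 4, 16), (29, 18, z, 4, 4, 34), (29, 18, z, 4, 4, 7)}
Keep only column(s) C, A (20 duplicate(s) eliminated): {(12, 26), (16, 37), (16, 4), (34, 37), (34, 4), (40, 4), (7, 37), (7, 4)}
Filtering on C ≥ A leaves {(16, 4), (34, 4), (40, 4), (7, 4)}.
Filtering on C = 16 leaves {(16, 4)}.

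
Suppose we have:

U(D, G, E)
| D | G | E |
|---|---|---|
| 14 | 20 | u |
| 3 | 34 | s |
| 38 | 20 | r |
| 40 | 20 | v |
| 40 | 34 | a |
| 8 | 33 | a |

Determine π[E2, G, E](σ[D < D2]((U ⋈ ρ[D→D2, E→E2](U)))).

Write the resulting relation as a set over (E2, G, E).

{(a, 34, s), (r, 20, u), (v, 20, r), (v, 20, u)}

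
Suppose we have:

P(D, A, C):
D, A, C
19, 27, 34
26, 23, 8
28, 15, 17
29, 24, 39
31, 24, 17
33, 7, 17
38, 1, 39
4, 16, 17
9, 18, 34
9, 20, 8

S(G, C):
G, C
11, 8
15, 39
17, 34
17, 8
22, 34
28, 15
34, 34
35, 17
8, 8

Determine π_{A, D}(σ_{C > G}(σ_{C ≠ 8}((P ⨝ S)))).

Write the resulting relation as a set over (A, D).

{(1, 38), (18, 9), (24, 29), (27, 19)}

P ⋈ S (natural join on C): {(19, 27, 34, 17), (19, 27, 34, 22), (19, 27, 34, 34), (26, 23, 8, 11), (26, 23, 8, 17), (26, 23, 8, 8), (28, 15, 17, 35), (29, 24, 39, 15), (31, 24, 17, 35), (33, 7, 17, 35), (38, 1, 39, 15), (4, 16, 17, 35), (9, 18, 34, 17), (9, 18, 34, 22), (9, 18, 34, 34), (9, 20, 8, 11), (9, 20, 8, 17), (9, 20, 8, 8)}
σ[C ≠ 8]: keep tuples satisfying C ≠ 8 → {(19, 27, 34, 17), (19, 27, 34, 22), (19, 27, 34, 34), (28, 15, 17, 35), (29, 24, 39, 15), (31, 24, 17, 35), (33, 7, 17, 35), (38, 1, 39, 15), (4, 16, 17, 35), (9, 18, 34, 17), (9, 18, 34, 22), (9, 18, 34, 34)}
σ[C > G]: keep tuples satisfying C > G → {(19, 27, 34, 17), (19, 27, 34, 22), (29, 24, 39, 15), (38, 1, 39, 15), (9, 18, 34, 17), (9, 18, 34, 22)}
Keep only column(s) A, D (2 duplicate(s) eliminated): {(1, 38), (18, 9), (24, 29), (27, 19)}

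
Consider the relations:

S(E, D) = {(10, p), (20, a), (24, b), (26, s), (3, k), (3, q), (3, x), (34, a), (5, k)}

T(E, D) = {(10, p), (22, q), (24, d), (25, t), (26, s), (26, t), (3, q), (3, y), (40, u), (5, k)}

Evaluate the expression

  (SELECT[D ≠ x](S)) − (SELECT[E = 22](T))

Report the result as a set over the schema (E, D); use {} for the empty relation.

Filtering on D ≠ x leaves {(10, p), (20, a), (24, b), (26, s), (3, k), (3, q), (34, a), (5, k)}.
Filtering on E = 22 leaves {(22, q)}.
Difference: {(10, p), (20, a), (24, b), (26, s), (3, k), (3, q), (34, a), (5, k)} with {(22, q)} → {(10, p), (20, a), (24, b), (26, s), (3, k), (3, q), (34, a), (5, k)}

{(10, p), (20, a), (24, b), (26, s), (3, k), (3, q), (34, a), (5, k)}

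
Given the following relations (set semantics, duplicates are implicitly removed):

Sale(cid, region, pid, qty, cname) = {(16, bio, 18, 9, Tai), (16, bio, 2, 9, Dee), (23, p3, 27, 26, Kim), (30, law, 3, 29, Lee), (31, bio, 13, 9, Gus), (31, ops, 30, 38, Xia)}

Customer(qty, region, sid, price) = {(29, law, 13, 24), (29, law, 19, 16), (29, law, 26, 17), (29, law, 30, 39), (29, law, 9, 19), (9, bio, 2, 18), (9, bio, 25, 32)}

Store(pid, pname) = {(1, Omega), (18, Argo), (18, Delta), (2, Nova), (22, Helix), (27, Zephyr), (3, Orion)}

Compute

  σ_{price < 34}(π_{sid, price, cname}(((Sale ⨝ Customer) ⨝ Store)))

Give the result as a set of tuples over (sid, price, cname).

Joining Sale and Customer on region, qty yields {(16, bio, 18, 9, Tai, 2, 18), (16, bio, 18, 9, Tai, 25, 32), (16, bio, 2, 9, Dee, 2, 18), (16, bio, 2, 9, Dee, 25, 32), (30, law, 3, 29, Lee, 13, 24), (30, law, 3, 29, Lee, 19, 16), (30, law, 3, 29, Lee, 26, 17), (30, law, 3, 29, Lee, 30, 39), (30, law, 3, 29, Lee, 9, 19), (31, bio, 13, 9, Gus, 2, 18), (31, bio, 13, 9, Gus, 25, 32)}.
Joining (Sale ⨝ Customer) and Store on pid yields {(16, bio, 18, 9, Tai, 2, 18, Argo), (16, bio, 18, 9, Tai, 2, 18, Delta), (16, bio, 18, 9, Tai, 25, 32, Argo), (16, bio, 18, 9, Tai, 25, 32, Delta), (16, bio, 2, 9, Dee, 2, 18, Nova), (16, bio, 2, 9, Dee, 25, 32, Nova), (30, law, 3, 29, Lee, 13, 24, Orion), (30, law, 3, 29, Lee, 19, 16, Orion), (30, law, 3, 29, Lee, 26, 17, Orion), (30, law, 3, 29, Lee, 30, 39, Orion), (30, law, 3, 29, Lee, 9, 19, Orion)}.
Projecting to sid, price, cname (2 duplicate(s) eliminated): {(13, 24, Lee), (19, 16, Lee), (2, 18, Dee), (2, 18, Tai), (25, 32, Dee), (25, 32, Tai), (26, 17, Lee), (30, 39, Lee), (9, 19, Lee)}
σ[price < 34]: keep tuples satisfying price < 34 → {(13, 24, Lee), (19, 16, Lee), (2, 18, Dee), (2, 18, Tai), (25, 32, Dee), (25, 32, Tai), (26, 17, Lee), (9, 19, Lee)}

{(13, 24, Lee), (19, 16, Lee), (2, 18, Dee), (2, 18, Tai), (25, 32, Dee), (25, 32, Tai), (26, 17, Lee), (9, 19, Lee)}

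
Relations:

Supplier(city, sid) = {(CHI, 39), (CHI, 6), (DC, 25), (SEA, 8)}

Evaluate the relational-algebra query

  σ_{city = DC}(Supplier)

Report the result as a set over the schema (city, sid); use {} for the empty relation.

{(DC, 25)}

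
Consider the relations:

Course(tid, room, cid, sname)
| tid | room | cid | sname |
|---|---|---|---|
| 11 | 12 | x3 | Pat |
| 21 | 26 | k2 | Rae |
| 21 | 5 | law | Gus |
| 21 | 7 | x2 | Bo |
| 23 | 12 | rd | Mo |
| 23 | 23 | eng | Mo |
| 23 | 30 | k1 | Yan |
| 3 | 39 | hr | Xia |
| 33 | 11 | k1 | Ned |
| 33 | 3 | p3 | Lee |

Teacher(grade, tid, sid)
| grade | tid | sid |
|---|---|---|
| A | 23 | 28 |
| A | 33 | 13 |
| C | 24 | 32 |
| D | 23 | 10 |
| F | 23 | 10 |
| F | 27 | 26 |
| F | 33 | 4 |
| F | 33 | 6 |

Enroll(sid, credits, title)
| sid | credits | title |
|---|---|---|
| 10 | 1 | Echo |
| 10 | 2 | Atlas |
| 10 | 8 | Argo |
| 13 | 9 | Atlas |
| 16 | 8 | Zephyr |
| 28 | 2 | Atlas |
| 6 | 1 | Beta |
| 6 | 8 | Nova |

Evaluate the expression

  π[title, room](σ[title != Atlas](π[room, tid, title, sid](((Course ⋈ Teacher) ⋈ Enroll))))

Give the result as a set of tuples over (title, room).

Joining Course and Teacher on tid yields {(23, 12, rd, Mo, A, 28), (23, 12, rd, Mo, D, 10), (23, 12, rd, Mo, F, 10), (23, 23, eng, Mo, A, 28), (23, 23, eng, Mo, D, 10), (23, 23, eng, Mo, F, 10), (23, 30, k1, Yan, A, 28), (23, 30, k1, Yan, D, 10), (23, 30, k1, Yan, F, 10), (33, 11, k1, Ned, A, 13), (33, 11, k1, Ned, F, 4), (33, 11, k1, Ned, F, 6), (33, 3, p3, Lee, A, 13), (33, 3, p3, Lee, F, 4), (33, 3, p3, Lee, F, 6)}.
Joining (Course ⋈ Teacher) and Enroll on sid yields {(23, 12, rd, Mo, A, 28, 2, Atlas), (23, 12, rd, Mo, D, 10, 1, Echo), (23, 12, rd, Mo, D, 10, 2, Atlas), (23, 12, rd, Mo, D, 10, 8, Argo), (23, 12, rd, Mo, F, 10, 1, Echo), (23, 12, rd, Mo, F, 10, 2, Atlas), (23, 12, rd, Mo, F, 10, 8, Argo), (23, 23, eng, Mo, A, 28, 2, Atlas), (23, 23, eng, Mo, D, 10, 1, Echo), (23, 23, eng, Mo, D, 10, 2, Atlas), (23, 23, eng, Mo, D, 10, 8, Argo), (23, 23, eng, Mo, F, 10, 1, Echo), (23, 23, eng, Mo, F, 10, 2, Atlas), (23, 23, eng, Mo, F, 10, 8, Argo), (23, 30, k1, Yan, A, 28, 2, Atlas), (23, 30, k1, Yan, D, 10, 1, Echo), (23, 30, k1, Yan, D, 10, 2, Atlas), (23, 30, k1, Yan, D, 10, 8, Argo), (23, 30, k1, Yan, F, 10, 1, Echo), (23, 30, k1, Yan, F, 10, 2, Atlas), (23, 30, k1, Yan, F, 10, 8, Argo), (33, 11, k1, Ned, A, 13, 9, Atlas), (33, 11, k1, Ned, F, 6, 1, Beta), (33, 11, k1, Ned, F, 6, 8, Nova), (33, 3, p3, Lee, A, 13, 9, Atlas), (33, 3, p3, Lee, F, 6, 1, Beta), (33, 3, p3, Lee, F, 6, 8, Nova)}.
π_{room, tid, title, sid} gives {(11, 33, Atlas, 13), (11, 33, Beta, 6), (11, 33, Nova, 6), (12, 23, Argo, 10), (12, 23, Atlas, 10), (12, 23, Atlas, 28), (12, 23, Echo, 10), (23, 23, Argo, 10), (23, 23, Atlas, 10), (23, 23, Atlas, 28), (23, 23, Echo, 10), (3, 33, Atlas, 13), (3, 33, Beta, 6), (3, 33, Nova, 6), (30, 23, Argo, 10), (30, 23, Atlas, 10), (30, 23, Atlas, 28), (30, 23, Echo, 10)} (9 duplicate(s) eliminated).
σ[title != Atlas]: keep tuples satisfying title != Atlas → {(11, 33, Beta, 6), (11, 33, Nova, 6), (12, 23, Argo, 10), (12, 23, Echo, 10), (23, 23, Argo, 10), (23, 23, Echo, 10), (3, 33, Beta, 6), (3, 33, Nova, 6), (30, 23, Argo, 10), (30, 23, Echo, 10)}
π_{title, room} gives {(Argo, 12), (Argo, 23), (Argo, 30), (Beta, 11), (Beta, 3), (Echo, 12), (Echo, 23), (Echo, 30), (Nova, 11), (Nova, 3)}.

{(Argo, 12), (Argo, 23), (Argo, 30), (Beta, 11), (Beta, 3), (Echo, 12), (Echo, 23), (Echo, 30), (Nova, 11), (Nova, 3)}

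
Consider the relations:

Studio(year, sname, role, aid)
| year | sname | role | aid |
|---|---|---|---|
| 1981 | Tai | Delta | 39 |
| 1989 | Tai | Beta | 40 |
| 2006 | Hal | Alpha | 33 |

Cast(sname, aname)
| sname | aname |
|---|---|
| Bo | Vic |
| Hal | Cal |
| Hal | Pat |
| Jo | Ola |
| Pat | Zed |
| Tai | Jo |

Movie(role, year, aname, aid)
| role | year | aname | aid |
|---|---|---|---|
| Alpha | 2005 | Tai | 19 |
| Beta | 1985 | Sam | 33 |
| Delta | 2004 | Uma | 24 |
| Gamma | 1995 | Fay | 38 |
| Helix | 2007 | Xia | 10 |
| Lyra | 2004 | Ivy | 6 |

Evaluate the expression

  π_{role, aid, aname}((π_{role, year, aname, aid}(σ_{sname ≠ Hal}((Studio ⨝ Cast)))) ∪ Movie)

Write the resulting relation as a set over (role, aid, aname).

{(Alpha, 19, Tai), (Beta, 33, Sam), (Beta, 40, Jo), (Delta, 24, Uma), (Delta, 39, Jo), (Gamma, 38, Fay), (Helix, 10, Xia), (Lyra, 6, Ivy)}

Joining Studio and Cast on sname yields {(1981, Tai, Delta, 39, Jo), (1989, Tai, Beta, 40, Jo), (2006, Hal, Alpha, 33, Cal), (2006, Hal, Alpha, 33, Pat)}.
σ[sname ≠ Hal]: keep tuples satisfying sname ≠ Hal → {(1981, Tai, Delta, 39, Jo), (1989, Tai, Beta, 40, Jo)}
π_{role, year, aname, aid} gives {(Beta, 1989, Jo, 40), (Delta, 1981, Jo, 39)}.
Taking the union: {(Alpha, 2005, Tai, 19), (Beta, 1985, Sam, 33), (Beta, 1989, Jo, 40), (Delta, 1981, Jo, 39), (Delta, 2004, Uma, 24), (Gamma, 1995, Fay, 38), (Helix, 2007, Xia, 10), (Lyra, 2004, Ivy, 6)}
π_{role, aid, aname} gives {(Alpha, 19, Tai), (Beta, 33, Sam), (Beta, 40, Jo), (Delta, 24, Uma), (Delta, 39, Jo), (Gamma, 38, Fay), (Helix, 10, Xia), (Lyra, 6, Ivy)}.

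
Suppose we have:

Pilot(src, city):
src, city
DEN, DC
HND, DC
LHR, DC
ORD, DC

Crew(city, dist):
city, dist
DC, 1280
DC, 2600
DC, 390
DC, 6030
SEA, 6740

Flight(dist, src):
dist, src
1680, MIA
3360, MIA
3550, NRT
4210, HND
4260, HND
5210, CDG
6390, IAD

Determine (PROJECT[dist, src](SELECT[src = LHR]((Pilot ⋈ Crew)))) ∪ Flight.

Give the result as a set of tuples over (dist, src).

Joining Pilot and Crew on city yields {(DEN, DC, 1280), (DEN, DC, 2600), (DEN, DC, 390), (DEN, DC, 6030), (HND, DC, 1280), (HND, DC, 2600), (HND, DC, 390), (HND, DC, 6030), (LHR, DC, 1280), (LHR, DC, 2600), (LHR, DC, 390), (LHR, DC, 6030), (ORD, DC, 1280), (ORD, DC, 2600), (ORD, DC, 390), (ORD, DC, 6030)}.
σ[src = LHR]: keep tuples satisfying src = LHR → {(LHR, DC, 1280), (LHR, DC, 2600), (LHR, DC, 390), (LHR, DC, 6030)}
π_{dist, src} gives {(1280, LHR), (2600, LHR), (390, LHR), (6030, LHR)}.
Set union of the two operands is {(1280, LHR), (1680, MIA), (2600, LHR), (3360, MIA), (3550, NRT), (390, LHR), (4210, HND), (4260, HND), (5210, CDG), (6030, LHR), (6390, IAD)}.

{(1280, LHR), (1680, MIA), (2600, LHR), (3360, MIA), (3550, NRT), (390, LHR), (4210, HND), (4260, HND), (5210, CDG), (6030, LHR), (6390, IAD)}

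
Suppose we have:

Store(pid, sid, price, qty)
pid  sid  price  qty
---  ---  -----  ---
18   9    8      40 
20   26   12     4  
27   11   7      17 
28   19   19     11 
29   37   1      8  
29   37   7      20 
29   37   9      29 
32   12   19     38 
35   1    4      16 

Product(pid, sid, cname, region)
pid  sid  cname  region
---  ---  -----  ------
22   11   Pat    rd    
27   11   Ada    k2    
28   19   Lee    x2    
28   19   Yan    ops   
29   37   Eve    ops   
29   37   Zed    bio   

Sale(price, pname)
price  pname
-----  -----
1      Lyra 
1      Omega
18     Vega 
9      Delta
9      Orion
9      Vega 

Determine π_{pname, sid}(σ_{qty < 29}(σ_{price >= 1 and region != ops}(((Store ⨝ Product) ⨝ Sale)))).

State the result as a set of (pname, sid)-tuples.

{(Lyra, 37), (Omega, 37)}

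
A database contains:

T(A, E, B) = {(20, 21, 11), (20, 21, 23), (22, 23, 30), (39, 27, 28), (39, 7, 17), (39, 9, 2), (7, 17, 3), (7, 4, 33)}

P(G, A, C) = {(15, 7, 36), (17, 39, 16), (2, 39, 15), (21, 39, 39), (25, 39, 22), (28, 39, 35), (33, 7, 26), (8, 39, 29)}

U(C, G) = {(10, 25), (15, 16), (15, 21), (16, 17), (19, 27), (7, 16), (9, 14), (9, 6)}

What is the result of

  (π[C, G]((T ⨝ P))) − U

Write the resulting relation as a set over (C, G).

{(15, 2), (22, 25), (26, 33), (29, 8), (35, 28), (36, 15), (39, 21)}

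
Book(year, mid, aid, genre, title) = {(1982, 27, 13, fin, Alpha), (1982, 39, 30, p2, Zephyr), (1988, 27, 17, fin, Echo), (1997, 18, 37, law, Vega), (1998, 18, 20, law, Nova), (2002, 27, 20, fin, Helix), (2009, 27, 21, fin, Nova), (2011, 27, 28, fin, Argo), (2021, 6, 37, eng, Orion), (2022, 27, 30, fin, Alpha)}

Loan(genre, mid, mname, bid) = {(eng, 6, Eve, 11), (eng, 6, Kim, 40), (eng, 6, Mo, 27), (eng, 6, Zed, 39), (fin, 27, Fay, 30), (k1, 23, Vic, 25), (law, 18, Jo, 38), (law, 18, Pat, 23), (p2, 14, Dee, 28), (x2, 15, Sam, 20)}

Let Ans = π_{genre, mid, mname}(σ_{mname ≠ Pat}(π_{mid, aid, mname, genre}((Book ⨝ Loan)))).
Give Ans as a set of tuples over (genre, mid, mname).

Natural join on mid, genre: {(1982, 27, 13, fin, Alpha, Fay, 30), (1988, 27, 17, fin, Echo, Fay, 30), (1997, 18, 37, law, Vega, Jo, 38), (1997, 18, 37, law, Vega, Pat, 23), (1998, 18, 20, law, Nova, Jo, 38), (1998, 18, 20, law, Nova, Pat, 23), (2002, 27, 20, fin, Helix, Fay, 30), (2009, 27, 21, fin, Nova, Fay, 30), (2011, 27, 28, fin, Argo, Fay, 30), (2021, 6, 37, eng, Orion, Eve, 11), (2021, 6, 37, eng, Orion, Kim, 40), (2021, 6, 37, eng, Orion, Mo, 27), (2021, 6, 37, eng, Orion, Zed, 39), (2022, 27, 30, fin, Alpha, Fay, 30)}
π[mid, aid, mname, genre]: project onto (mid, aid, mname, genre) → {(18, 20, Jo, law), (18, 20, Pat, law), (18, 37, Jo, law), (18, 37, Pat, law), (27, 13, Fay, fin), (27, 17, Fay, fin), (27, 20, Fay, fin), (27, 21, Fay, fin), (27, 28, Fay, fin), (27, 30, Fay, fin), (6, 37, Eve, eng), (6, 37, Kim, eng), (6, 37, Mo, eng), (6, 37, Zed, eng)}
Filtering on mname ≠ Pat leaves {(18, 20, Jo, law), (18, 37, Jo, law), (27, 13, Fay, fin), (27, 17, Fay, fin), (27, 20, Fay, fin), (27, 21, Fay, fin), (27, 28, Fay, fin), (27, 30, Fay, fin), (6, 37, Eve, eng), (6, 37, Kim, eng), (6, 37, Mo, eng), (6, 37, Zed, eng)}.
π[genre, mid, mname]: project onto (genre, mid, mname) (6 duplicate(s) eliminated) → {(eng, 6, Eve), (eng, 6, Kim), (eng, 6, Mo), (eng, 6, Zed), (fin, 27, Fay), (law, 18, Jo)}

{(eng, 6, Eve), (eng, 6, Kim), (eng, 6, Mo), (eng, 6, Zed), (fin, 27, Fay), (law, 18, Jo)}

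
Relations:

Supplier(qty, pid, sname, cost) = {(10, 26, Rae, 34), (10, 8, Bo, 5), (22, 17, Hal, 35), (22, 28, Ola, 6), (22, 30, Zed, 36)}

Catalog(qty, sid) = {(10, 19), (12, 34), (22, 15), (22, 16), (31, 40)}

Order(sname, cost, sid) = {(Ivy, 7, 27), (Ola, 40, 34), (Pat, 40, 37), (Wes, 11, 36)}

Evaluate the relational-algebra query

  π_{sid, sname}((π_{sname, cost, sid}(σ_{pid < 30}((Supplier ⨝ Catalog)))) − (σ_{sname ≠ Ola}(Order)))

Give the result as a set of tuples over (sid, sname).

{(15, Hal), (15, Ola), (16, Hal), (16, Ola), (19, Bo), (19, Rae)}

Supplier ⋈ Catalog (natural join on qty): {(10, 26, Rae, 34, 19), (10, 8, Bo, 5, 19), (22, 17, Hal, 35, 15), (22, 17, Hal, 35, 16), (22, 28, Ola, 6, 15), (22, 28, Ola, 6, 16), (22, 30, Zed, 36, 15), (22, 30, Zed, 36, 16)}
Filtering on pid < 30 leaves {(10, 26, Rae, 34, 19), (10, 8, Bo, 5, 19), (22, 17, Hal, 35, 15), (22, 17, Hal, 35, 16), (22, 28, Ola, 6, 15), (22, 28, Ola, 6, 16)}.
Keep only column(s) sname, cost, sid: {(Bo, 5, 19), (Hal, 35, 15), (Hal, 35, 16), (Ola, 6, 15), (Ola, 6, 16), (Rae, 34, 19)}
Filtering on sname ≠ Ola leaves {(Ivy, 7, 27), (Pat, 40, 37), (Wes, 11, 36)}.
Set difference of the two operands is {(Bo, 5, 19), (Hal, 35, 15), (Hal, 35, 16), (Ola, 6, 15), (Ola, 6, 16), (Rae, 34, 19)}.
Keep only column(s) sid, sname: {(15, Hal), (15, Ola), (16, Hal), (16, Ola), (19, Bo), (19, Rae)}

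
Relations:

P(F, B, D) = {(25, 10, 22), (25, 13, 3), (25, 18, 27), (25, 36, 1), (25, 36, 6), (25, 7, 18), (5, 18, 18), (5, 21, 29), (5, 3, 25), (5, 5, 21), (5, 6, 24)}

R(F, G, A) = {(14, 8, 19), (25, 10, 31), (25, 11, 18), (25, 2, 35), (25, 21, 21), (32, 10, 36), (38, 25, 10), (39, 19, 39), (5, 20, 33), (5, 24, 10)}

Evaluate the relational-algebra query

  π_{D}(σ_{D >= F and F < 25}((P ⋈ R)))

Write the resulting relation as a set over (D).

{18, 21, 24, 25, 29}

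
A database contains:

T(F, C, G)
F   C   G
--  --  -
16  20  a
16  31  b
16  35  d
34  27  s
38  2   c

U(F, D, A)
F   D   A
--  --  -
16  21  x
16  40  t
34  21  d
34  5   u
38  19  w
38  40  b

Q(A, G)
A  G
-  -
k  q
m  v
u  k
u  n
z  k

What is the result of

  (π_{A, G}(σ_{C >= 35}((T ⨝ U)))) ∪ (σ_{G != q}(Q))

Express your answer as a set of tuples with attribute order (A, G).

{(m, v), (t, d), (u, k), (u, n), (x, d), (z, k)}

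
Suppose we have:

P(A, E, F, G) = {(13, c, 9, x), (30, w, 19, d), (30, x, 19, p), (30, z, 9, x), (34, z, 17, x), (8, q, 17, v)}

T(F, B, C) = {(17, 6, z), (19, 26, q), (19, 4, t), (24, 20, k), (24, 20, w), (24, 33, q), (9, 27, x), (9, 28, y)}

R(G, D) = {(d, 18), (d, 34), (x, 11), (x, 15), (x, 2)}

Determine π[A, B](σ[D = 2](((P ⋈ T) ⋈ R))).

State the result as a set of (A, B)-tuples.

Natural join on F: {(13, c, 9, x, 27, x), (13, c, 9, x, 28, y), (30, w, 19, d, 26, q), (30, w, 19, d, 4, t), (30, x, 19, p, 26, q), (30, x, 19, p, 4, t), (30, z, 9, x, 27, x), (30, z, 9, x, 28, y), (34, z, 17, x, 6, z), (8, q, 17, v, 6, z)}
Natural join on G: {(13, c, 9, x, 27, x, 11), (13, c, 9, x, 27, x, 15), (13, c, 9, x, 27, x, 2), (13, c, 9, x, 28, y, 11), (13, c, 9, x, 28, y, 15), (13, c, 9, x, 28, y, 2), (30, w, 19, d, 26, q, 18), (30, w, 19, d, 26, q, 34), (30, w, 19, d, 4, t, 18), (30, w, 19, d, 4, t, 34), (30, z, 9, x, 27, x, 11), (30, z, 9, x, 27, x, 15), (30, z, 9, x, 27, x, 2), (30, z, 9, x, 28, y, 11), (30, z, 9, x, 28, y, 15), (30, z, 9, x, 28, y, 2), (34, z, 17, x, 6, z, 11), (34, z, 17, x, 6, z, 15), (34, z, 17, x, 6, z, 2)}
σ[D = 2]: keep tuples satisfying D = 2 → {(13, c, 9, x, 27, x, 2), (13, c, 9, x, 28, y, 2), (30, z, 9, x, 27, x, 2), (30, z, 9, x, 28, y, 2), (34, z, 17, x, 6, z, 2)}
π[A, B]: project onto (A, B) → {(13, 27), (13, 28), (30, 27), (30, 28), (34, 6)}

{(13, 27), (13, 28), (30, 27), (30, 28), (34, 6)}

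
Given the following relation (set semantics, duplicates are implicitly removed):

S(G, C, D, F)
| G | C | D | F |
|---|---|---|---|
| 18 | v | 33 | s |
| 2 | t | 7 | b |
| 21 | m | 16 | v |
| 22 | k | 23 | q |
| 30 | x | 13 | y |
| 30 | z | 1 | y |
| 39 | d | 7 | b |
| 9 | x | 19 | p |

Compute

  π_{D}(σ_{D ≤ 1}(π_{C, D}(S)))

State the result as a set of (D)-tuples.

{1}

Projecting to C, D: {(d, 7), (k, 23), (m, 16), (t, 7), (v, 33), (x, 13), (x, 19), (z, 1)}
Selection D ≤ 1: {(z, 1)}
Projecting to D: {1}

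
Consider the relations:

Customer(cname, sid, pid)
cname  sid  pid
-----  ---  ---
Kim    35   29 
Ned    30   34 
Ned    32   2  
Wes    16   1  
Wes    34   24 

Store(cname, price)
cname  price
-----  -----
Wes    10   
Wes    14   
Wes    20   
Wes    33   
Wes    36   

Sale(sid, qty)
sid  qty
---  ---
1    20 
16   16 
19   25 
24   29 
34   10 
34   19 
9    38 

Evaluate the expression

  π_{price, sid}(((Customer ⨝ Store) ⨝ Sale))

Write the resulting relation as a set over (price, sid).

Natural join on cname: {(Wes, 16, 1, 10), (Wes, 16, 1, 14), (Wes, 16, 1, 20), (Wes, 16, 1, 33), (Wes, 16, 1, 36), (Wes, 34, 24, 10), (Wes, 34, 24, 14), (Wes, 34, 24, 20), (Wes, 34, 24, 33), (Wes, 34, 24, 36)}
Natural join on sid: {(Wes, 16, 1, 10, 16), (Wes, 16, 1, 14, 16), (Wes, 16, 1, 20, 16), (Wes, 16, 1, 33, 16), (Wes, 16, 1, 36, 16), (Wes, 34, 24, 10, 10), (Wes, 34, 24, 10, 19), (Wes, 34, 24, 14, 10), (Wes, 34, 24, 14, 19), (Wes, 34, 24, 20, 10), (Wes, 34, 24, 20, 19), (Wes, 34, 24, 33, 10), (Wes, 34, 24, 33, 19), (Wes, 34, 24, 36, 10), (Wes, 34, 24, 36, 19)}
Keep only column(s) price, sid (5 duplicate(s) eliminated): {(10, 16), (10, 34), (14, 16), (14, 34), (20, 16), (20, 34), (33, 16), (33, 34), (36, 16), (36, 34)}

{(10, 16), (10, 34), (14, 16), (14, 34), (20, 16), (20, 34), (33, 16), (33, 34), (36, 16), (36, 34)}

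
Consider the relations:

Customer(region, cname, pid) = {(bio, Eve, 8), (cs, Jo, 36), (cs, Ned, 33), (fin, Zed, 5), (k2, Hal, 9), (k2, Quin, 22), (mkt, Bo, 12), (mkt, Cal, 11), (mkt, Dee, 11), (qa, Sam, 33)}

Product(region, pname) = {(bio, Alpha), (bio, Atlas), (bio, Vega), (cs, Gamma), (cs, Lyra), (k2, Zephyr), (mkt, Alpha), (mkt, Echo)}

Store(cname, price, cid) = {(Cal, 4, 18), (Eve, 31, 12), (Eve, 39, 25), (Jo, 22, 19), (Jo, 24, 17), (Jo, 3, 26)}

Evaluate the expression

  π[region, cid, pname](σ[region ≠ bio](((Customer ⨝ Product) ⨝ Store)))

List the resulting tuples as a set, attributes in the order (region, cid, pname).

Natural join on region: {(bio, Eve, 8, Alpha), (bio, Eve, 8, Atlas), (bio, Eve, 8, Vega), (cs, Jo, 36, Gamma), (cs, Jo, 36, Lyra), (cs, Ned, 33, Gamma), (cs, Ned, 33, Lyra), (k2, Hal, 9, Zephyr), (k2, Quin, 22, Zephyr), (mkt, Bo, 12, Alpha), (mkt, Bo, 12, Echo), (mkt, Cal, 11, Alpha), (mkt, Cal, 11, Echo), (mkt, Dee, 11, Alpha), (mkt, Dee, 11, Echo)}
Natural join on cname: {(bio, Eve, 8, Alpha, 31, 12), (bio, Eve, 8, Alpha, 39, 25), (bio, Eve, 8, Atlas, 31, 12), (bio, Eve, 8, Atlas, 39, 25), (bio, Eve, 8, Vega, 31, 12), (bio, Eve, 8, Vega, 39, 25), (cs, Jo, 36, Gamma, 22, 19), (cs, Jo, 36, Gamma, 24, 17), (cs, Jo, 36, Gamma, 3, 26), (cs, Jo, 36, Lyra, 22, 19), (cs, Jo, 36, Lyra, 24, 17), (cs, Jo, 36, Lyra, 3, 26), (mkt, Cal, 11, Alpha, 4, 18), (mkt, Cal, 11, Echo, 4, 18)}
Apply σ_{region ≠ bio}; surviving tuples: {(cs, Jo, 36, Gamma, 22, 19), (cs, Jo, 36, Gamma, 24, 17), (cs, Jo, 36, Gamma, 3, 26), (cs, Jo, 36, Lyra, 22, 19), (cs, Jo, 36, Lyra, 24, 17), (cs, Jo, 36, Lyra, 3, 26), (mkt, Cal, 11, Alpha, 4, 18), (mkt, Cal, 11, Echo, 4, 18)}
π_{region, cid, pname} gives {(cs, 17, Gamma), (cs, 17, Lyra), (cs, 19, Gamma), (cs, 19, Lyra), (cs, 26, Gamma), (cs, 26, Lyra), (mkt, 18, Alpha), (mkt, 18, Echo)}.

{(cs, 17, Gamma), (cs, 17, Lyra), (cs, 19, Gamma), (cs, 19, Lyra), (cs, 26, Gamma), (cs, 26, Lyra), (mkt, 18, Alpha), (mkt, 18, Echo)}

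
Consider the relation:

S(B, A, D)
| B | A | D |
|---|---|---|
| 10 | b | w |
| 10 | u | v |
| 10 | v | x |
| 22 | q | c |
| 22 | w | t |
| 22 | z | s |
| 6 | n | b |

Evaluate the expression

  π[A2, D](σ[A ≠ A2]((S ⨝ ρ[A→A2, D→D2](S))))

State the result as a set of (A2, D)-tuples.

ρ[A→A2, D→D2]: schema becomes (B, A2, D2); tuples unchanged.
S ⋈ ρ[A→A2, D→D2](S) (natural join on B): {(10, b, w, b, w), (10, b, w, u, v), (10, b, w, v, x), (10, u, v, b, w), (10, u, v, u, v), (10, u, v, v, x), (10, v, x, b, w), (10, v, x, u, v), (10, v, x, v, x), (22, q, c, q, c), (22, q, c, w, t), (22, q, c, z, s), (22, w, t, q, c), (22, w, t, w, t), (22, w, t, z, s), (22, z, s, q, c), (22, z, s, w, t), (22, z, s, z, s), (6, n, b, n, b)}
Selection A ≠ A2: {(10, b, w, u, v), (10, b, w, v, x), (10, u, v, b, w), (10, u, v, v, x), (10, v, x, b, w), (10, v, x, u, v), (22, q, c, w, t), (22, q, c, z, s), (22, w, t, q, c), (22, w, t, z, s), (22, z, s, q, c), (22, z, s, w, t)}
Projecting to A2, D: {(b, v), (b, x), (q, s), (q, t), (u, w), (u, x), (v, v), (v, w), (w, c), (w, s), (z, c), (z, t)}

{(b, v), (b, x), (q, s), (q, t), (u, w), (u, x), (v, v), (v, w), (w, c), (w, s), (z, c), (z, t)}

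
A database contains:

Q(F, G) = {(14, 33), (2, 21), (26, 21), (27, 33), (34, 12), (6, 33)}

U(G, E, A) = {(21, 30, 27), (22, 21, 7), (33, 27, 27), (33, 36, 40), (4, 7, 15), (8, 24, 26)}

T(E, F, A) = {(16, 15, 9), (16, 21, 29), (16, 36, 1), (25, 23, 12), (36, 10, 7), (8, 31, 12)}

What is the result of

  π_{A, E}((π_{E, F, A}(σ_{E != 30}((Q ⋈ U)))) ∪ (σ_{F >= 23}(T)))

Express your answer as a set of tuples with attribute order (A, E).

{(1, 16), (12, 25), (12, 8), (27, 27), (40, 36)}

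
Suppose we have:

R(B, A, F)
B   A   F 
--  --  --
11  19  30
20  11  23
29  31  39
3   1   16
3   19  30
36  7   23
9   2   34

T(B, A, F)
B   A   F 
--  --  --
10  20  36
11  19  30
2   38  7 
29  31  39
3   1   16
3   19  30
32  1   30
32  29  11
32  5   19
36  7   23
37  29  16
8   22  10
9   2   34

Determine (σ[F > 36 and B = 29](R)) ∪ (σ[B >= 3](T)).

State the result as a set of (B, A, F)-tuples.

Apply σ_{F > 36 and B = 29}; surviving tuples: {(29, 31, 39)}
Apply σ_{B >= 3}; surviving tuples: {(10, 20, 36), (11, 19, 30), (29, 31, 39), (3, 1, 16), (3, 19, 30), (32, 1, 30), (32, 29, 11), (32, 5, 19), (36, 7, 23), (37, 29, 16), (8, 22, 10), (9, 2, 34)}
Set union of the two operands is {(10, 20, 36), (11, 19, 30), (29, 31, 39), (3, 1, 16), (3, 19, 30), (32, 1, 30), (32, 29, 11), (32, 5, 19), (36, 7, 23), (37, 29, 16), (8, 22, 10), (9, 2, 34)}.

{(10, 20, 36), (11, 19, 30), (29, 31, 39), (3, 1, 16), (3, 19, 30), (32, 1, 30), (32, 29, 11), (32, 5, 19), (36, 7, 23), (37, 29, 16), (8, 22, 10), (9, 2, 34)}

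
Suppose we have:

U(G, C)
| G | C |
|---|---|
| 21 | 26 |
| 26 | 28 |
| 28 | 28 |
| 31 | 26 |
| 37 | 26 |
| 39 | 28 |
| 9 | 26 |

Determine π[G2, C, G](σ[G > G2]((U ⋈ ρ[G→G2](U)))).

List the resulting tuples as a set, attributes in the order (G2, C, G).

{(21, 26, 31), (21, 26, 37), (26, 28, 28), (26, 28, 39), (28, 28, 39), (31, 26, 37), (9, 26, 21), (9, 26, 31), (9, 26, 37)}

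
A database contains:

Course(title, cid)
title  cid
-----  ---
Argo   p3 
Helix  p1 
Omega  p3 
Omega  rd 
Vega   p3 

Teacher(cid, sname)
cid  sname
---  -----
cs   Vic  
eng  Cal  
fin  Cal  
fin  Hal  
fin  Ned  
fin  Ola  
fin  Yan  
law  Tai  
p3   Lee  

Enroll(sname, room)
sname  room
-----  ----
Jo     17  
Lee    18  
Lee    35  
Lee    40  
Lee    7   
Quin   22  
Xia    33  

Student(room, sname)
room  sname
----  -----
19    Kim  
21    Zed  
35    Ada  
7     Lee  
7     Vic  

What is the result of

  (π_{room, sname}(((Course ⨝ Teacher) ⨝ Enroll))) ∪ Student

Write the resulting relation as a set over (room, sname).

Course ⋈ Teacher (natural join on cid): {(Argo, p3, Lee), (Omega, p3, Lee), (Vega, p3, Lee)}
(Course ⨝ Teacher) ⋈ Enroll (natural join on sname): {(Argo, p3, Lee, 18), (Argo, p3, Lee, 35), (Argo, p3, Lee, 40), (Argo, p3, Lee, 7), (Omega, p3, Lee, 18), (Omega, p3, Lee, 35), (Omega, p3, Lee, 40), (Omega, p3, Lee, 7), (Vega, p3, Lee, 18), (Vega, p3, Lee, 35), (Vega, p3, Lee, 40), (Vega, p3, Lee, 7)}
π_{room, sname} gives {(18, Lee), (35, Lee), (40, Lee), (7, Lee)} (8 duplicate(s) eliminated).
Union: {(18, Lee), (35, Lee), (40, Lee), (7, Lee)} with {(19, Kim), (21, Zed), (35, Ada), (7, Lee), (7, Vic)} → {(18, Lee), (19, Kim), (21, Zed), (35, Ada), (35, Lee), (40, Lee), (7, Lee), (7, Vic)}

{(18, Lee), (19, Kim), (21, Zed), (35, Ada), (35, Lee), (40, Lee), (7, Lee), (7, Vic)}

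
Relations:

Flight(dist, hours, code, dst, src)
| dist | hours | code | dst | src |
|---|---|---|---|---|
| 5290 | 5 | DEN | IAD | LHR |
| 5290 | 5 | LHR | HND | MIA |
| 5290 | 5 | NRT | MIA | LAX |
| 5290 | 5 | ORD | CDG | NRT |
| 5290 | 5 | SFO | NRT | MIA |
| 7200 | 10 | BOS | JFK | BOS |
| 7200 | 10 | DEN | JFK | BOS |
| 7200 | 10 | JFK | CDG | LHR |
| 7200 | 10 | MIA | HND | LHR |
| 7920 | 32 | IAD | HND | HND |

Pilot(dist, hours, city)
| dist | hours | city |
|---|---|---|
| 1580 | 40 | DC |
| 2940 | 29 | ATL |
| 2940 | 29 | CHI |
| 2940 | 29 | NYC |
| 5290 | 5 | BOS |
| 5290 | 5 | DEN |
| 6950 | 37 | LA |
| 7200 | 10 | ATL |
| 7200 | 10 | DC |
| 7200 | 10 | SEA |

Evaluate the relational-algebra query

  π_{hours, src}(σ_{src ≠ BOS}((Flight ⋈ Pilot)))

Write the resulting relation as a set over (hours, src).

Joining Flight and Pilot on dist, hours yields {(5290, 5, DEN, IAD, LHR, BOS), (5290, 5, DEN, IAD, LHR, DEN), (5290, 5, LHR, HND, MIA, BOS), (5290, 5, LHR, HND, MIA, DEN), (5290, 5, NRT, MIA, LAX, BOS), (5290, 5, NRT, MIA, LAX, DEN), (5290, 5, ORD, CDG, NRT, BOS), (5290, 5, ORD, CDG, NRT, DEN), (5290, 5, SFO, NRT, MIA, BOS), (5290, 5, SFO, NRT, MIA, DEN), (7200, 10, BOS, JFK, BOS, ATL), (7200, 10, BOS, JFK, BOS, DC), (7200, 10, BOS, JFK, BOS, SEA), (7200, 10, DEN, JFK, BOS, ATL), (7200, 10, DEN, JFK, BOS, DC), (7200, 10, DEN, JFK, BOS, SEA), (7200, 10, JFK, CDG, LHR, ATL), (7200, 10, JFK, CDG, LHR, DC), (7200, 10, JFK, CDG, LHR, SEA), (7200, 10, MIA, HND, LHR, ATL), (7200, 10, MIA, HND, LHR, DC), (7200, 10, MIA, HND, LHR, SEA)}.
Selection src ≠ BOS: {(5290, 5, DEN, IAD, LHR, BOS), (5290, 5, DEN, IAD, LHR, DEN), (5290, 5, LHR, HND, MIA, BOS), (5290, 5, LHR, HND, MIA, DEN), (5290, 5, NRT, MIA, LAX, BOS), (5290, 5, NRT, MIA, LAX, DEN), (5290, 5, ORD, CDG, NRT, BOS), (5290, 5, ORD, CDG, NRT, DEN), (5290, 5, SFO, NRT, MIA, BOS), (5290, 5, SFO, NRT, MIA, DEN), (7200, 10, JFK, CDG, LHR, ATL), (7200, 10, JFK, CDG, LHR, DC), (7200, 10, JFK, CDG, LHR, SEA), (7200, 10, MIA, HND, LHR, ATL), (7200, 10, MIA, HND, LHR, DC), (7200, 10, MIA, HND, LHR, SEA)}
Projecting to hours, src (11 duplicate(s) eliminated): {(10, LHR), (5, LAX), (5, LHR), (5, MIA), (5, NRT)}

{(10, LHR), (5, LAX), (5, LHR), (5, MIA), (5, NRT)}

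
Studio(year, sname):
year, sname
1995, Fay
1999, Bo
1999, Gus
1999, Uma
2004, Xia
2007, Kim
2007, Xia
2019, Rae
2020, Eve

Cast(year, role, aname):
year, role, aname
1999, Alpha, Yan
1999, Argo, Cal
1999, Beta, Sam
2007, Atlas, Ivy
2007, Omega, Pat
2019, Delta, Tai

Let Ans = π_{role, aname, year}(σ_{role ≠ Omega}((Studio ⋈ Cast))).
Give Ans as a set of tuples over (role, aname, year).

Studio ⋈ Cast (natural join on year): {(1999, Bo, Alpha, Yan), (1999, Bo, Argo, Cal), (1999, Bo, Beta, Sam), (1999, Gus, Alpha, Yan), (1999, Gus, Argo, Cal), (1999, Gus, Beta, Sam), (1999, Uma, Alpha, Yan), (1999, Uma, Argo, Cal), (1999, Uma, Beta, Sam), (2007, Kim, Atlas, Ivy), (2007, Kim, Omega, Pat), (2007, Xia, Atlas, Ivy), (2007, Xia, Omega, Pat), (2019, Rae, Delta, Tai)}
Apply σ_{role ≠ Omega}; surviving tuples: {(1999, Bo, Alpha, Yan), (1999, Bo, Argo, Cal), (1999, Bo, Beta, Sam), (1999, Gus, Alpha, Yan), (1999, Gus, Argo, Cal), (1999, Gus, Beta, Sam), (1999, Uma, Alpha, Yan), (1999, Uma, Argo, Cal), (1999, Uma, Beta, Sam), (2007, Kim, Atlas, Ivy), (2007, Xia, Atlas, Ivy), (2019, Rae, Delta, Tai)}
Projecting to role, aname, year (7 duplicate(s) eliminated): {(Alpha, Yan, 1999), (Argo, Cal, 1999), (Atlas, Ivy, 2007), (Beta, Sam, 1999), (Delta, Tai, 2019)}

{(Alpha, Yan, 1999), (Argo, Cal, 1999), (Atlas, Ivy, 2007), (Beta, Sam, 1999), (Delta, Tai, 2019)}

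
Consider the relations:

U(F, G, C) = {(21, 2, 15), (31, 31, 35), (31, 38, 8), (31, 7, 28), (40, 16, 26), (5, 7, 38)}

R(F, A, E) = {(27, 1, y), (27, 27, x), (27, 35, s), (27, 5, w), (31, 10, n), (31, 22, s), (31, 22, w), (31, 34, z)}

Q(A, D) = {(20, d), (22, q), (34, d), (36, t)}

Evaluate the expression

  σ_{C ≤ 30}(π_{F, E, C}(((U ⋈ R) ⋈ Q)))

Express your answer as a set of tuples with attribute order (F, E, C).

U ⋈ R (natural join on F): {(31, 31, 35, 10, n), (31, 31, 35, 22, s), (31, 31, 35, 22, w), (31, 31, 35, 34, z), (31, 38, 8, 10, n), (31, 38, 8, 22, s), (31, 38, 8, 22, w), (31, 38, 8, 34, z), (31, 7, 28, 10, n), (31, 7, 28, 22, s), (31, 7, 28, 22, w), (31, 7, 28, 34, z)}
(U ⋈ R) ⋈ Q (natural join on A): {(31, 31, 35, 22, s, q), (31, 31, 35, 22, w, q), (31, 31, 35, 34, z, d), (31, 38, 8, 22, s, q), (31, 38, 8, 22, w, q), (31, 38, 8, 34, z, d), (31, 7, 28, 22, s, q), (31, 7, 28, 22, w, q), (31, 7, 28, 34, z, d)}
Keep only column(s) F, E, C: {(31, s, 28), (31, s, 35), (31, s, 8), (31, w, 28), (31, w, 35), (31, w, 8), (31, z, 28), (31, z, 35), (31, z, 8)}
σ[C ≤ 30]: keep tuples satisfying C ≤ 30 → {(31, s, 28), (31, s, 8), (31, w, 28), (31, w, 8), (31, z, 28), (31, z, 8)}

{(31, s, 28), (31, s, 8), (31, w, 28), (31, w, 8), (31, z, 28), (31, z, 8)}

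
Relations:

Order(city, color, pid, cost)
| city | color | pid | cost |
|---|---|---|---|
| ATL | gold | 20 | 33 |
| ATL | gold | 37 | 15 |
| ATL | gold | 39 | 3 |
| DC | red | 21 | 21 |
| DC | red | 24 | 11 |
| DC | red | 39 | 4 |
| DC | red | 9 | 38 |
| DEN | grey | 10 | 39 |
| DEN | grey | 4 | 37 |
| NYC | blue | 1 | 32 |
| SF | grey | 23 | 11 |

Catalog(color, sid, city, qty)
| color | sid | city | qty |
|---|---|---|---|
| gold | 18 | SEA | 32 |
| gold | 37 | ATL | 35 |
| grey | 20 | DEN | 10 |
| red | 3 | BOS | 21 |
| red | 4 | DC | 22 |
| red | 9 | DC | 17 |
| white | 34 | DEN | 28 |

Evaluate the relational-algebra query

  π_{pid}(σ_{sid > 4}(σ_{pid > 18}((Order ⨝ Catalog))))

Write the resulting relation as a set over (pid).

{20, 21, 24, 37, 39}

Natural join on city, color: {(ATL, gold, 20, 33, 37, 35), (ATL, gold, 37, 15, 37, 35), (ATL, gold, 39, 3, 37, 35), (DC, red, 21, 21, 4, 22), (DC, red, 21, 21, 9, 17), (DC, red, 24, 11, 4, 22), (DC, red, 24, 11, 9, 17), (DC, red, 39, 4, 4, 22), (DC, red, 39, 4, 9, 17), (DC, red, 9, 38, 4, 22), (DC, red, 9, 38, 9, 17), (DEN, grey, 10, 39, 20, 10), (DEN, grey, 4, 37, 20, 10)}
Apply σ_{pid > 18}; surviving tuples: {(ATL, gold, 20, 33, 37, 35), (ATL, gold, 37, 15, 37, 35), (ATL, gold, 39, 3, 37, 35), (DC, red, 21, 21, 4, 22), (DC, red, 21, 21, 9, 17), (DC, red, 24, 11, 4, 22), (DC, red, 24, 11, 9, 17), (DC, red, 39, 4, 4, 22), (DC, red, 39, 4, 9, 17)}
Apply σ_{sid > 4}; surviving tuples: {(ATL, gold, 20, 33, 37, 35), (ATL, gold, 37, 15, 37, 35), (ATL, gold, 39, 3, 37, 35), (DC, red, 21, 21, 9, 17), (DC, red, 24, 11, 9, 17), (DC, red, 39, 4, 9, 17)}
π[pid]: project onto (pid) (1 duplicate(s) eliminated) → {20, 21, 24, 37, 39}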